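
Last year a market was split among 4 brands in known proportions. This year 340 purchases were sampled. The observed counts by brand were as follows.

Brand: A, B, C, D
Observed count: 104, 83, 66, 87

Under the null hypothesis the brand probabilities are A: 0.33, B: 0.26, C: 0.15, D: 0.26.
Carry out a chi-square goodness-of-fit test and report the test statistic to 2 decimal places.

5.36

Expected counts E_i = n·p_i: 340×0.33 = 112.2, 340×0.26 = 88.4, 340×0.15 = 51, 340×0.26 = 88.4.
χ² = (104−112.2)²/112.2 + (83−88.4)²/88.4 + (66−51)²/51 + (87−88.4)²/88.4
   = 0.599 + 0.330 + 4.412 + 0.022
Sum = 5.36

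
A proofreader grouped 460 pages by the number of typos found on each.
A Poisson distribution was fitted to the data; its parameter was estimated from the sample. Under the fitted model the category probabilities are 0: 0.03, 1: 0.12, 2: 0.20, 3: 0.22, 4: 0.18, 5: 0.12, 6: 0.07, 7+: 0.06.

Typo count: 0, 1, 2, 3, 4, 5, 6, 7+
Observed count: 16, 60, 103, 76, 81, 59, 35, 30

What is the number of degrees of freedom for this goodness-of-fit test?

6

There are k = 8 categories and 1 parameter estimated from the data, so df = 8 − 1 − 1 = 6.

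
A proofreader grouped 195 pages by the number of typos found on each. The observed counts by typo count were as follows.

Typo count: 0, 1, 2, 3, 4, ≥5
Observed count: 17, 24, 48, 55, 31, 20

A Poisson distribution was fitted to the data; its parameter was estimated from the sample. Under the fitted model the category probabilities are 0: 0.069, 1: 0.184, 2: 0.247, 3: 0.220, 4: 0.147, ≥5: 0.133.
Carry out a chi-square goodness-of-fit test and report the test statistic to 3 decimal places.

9.829

Expected counts E_i = n·p_i: 195×0.069 = 13.455, 195×0.184 = 35.88, 195×0.247 = 48.165, 195×0.220 = 42.9, 195×0.147 = 28.665, 195×0.133 = 25.935.
χ² = (17−13.455)²/13.455 + (24−35.88)²/35.88 + (48−48.165)²/48.165 + (55−42.9)²/42.9 + (31−28.665)²/28.665 + (20−25.935)²/25.935
   = 0.9340 + 3.9335 + 0.0006 + 3.4128 + 0.1902 + 1.3582
Sum = 9.829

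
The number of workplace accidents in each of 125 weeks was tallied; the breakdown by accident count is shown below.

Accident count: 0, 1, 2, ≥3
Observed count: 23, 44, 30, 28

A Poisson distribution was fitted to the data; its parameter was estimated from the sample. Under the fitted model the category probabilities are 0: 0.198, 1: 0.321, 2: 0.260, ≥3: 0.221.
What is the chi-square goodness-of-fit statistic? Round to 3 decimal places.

Expected counts E_i = n·p_i: 125×0.198 = 24.75, 125×0.321 = 40.125, 125×0.260 = 32.5, 125×0.221 = 27.625.
0: (23 − 24.75)²/24.75 = 3.0625/24.75 = 0.1237
1: (44 − 40.125)²/40.125 = 15.015625/40.125 = 0.3742
2: (30 − 32.5)²/32.5 = 6.25/32.5 = 0.1923
≥3: (28 − 27.625)²/27.625 = 0.140625/27.625 = 0.0051
Sum = 0.695

0.695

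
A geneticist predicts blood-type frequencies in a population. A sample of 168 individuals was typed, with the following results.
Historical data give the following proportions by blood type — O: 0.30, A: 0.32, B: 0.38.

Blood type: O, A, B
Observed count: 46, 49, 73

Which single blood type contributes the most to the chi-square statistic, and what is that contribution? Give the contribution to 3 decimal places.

Expected counts E_i = n·p_i: 168×0.30 = 50.4, 168×0.32 = 53.76, 168×0.38 = 63.84.
χ² = (46−50.4)²/50.4 + (49−53.76)²/53.76 + (73−63.84)²/63.84
   = 0.3841 + 0.4215 + 1.3143
The largest term is for B: 1.314.

B, 1.314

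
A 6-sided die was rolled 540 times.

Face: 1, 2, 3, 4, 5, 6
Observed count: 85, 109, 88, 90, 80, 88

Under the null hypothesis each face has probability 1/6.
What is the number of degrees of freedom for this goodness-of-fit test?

5

There are k = 6 categories and no parameters were estimated from the data, so df = 6 − 1 = 5.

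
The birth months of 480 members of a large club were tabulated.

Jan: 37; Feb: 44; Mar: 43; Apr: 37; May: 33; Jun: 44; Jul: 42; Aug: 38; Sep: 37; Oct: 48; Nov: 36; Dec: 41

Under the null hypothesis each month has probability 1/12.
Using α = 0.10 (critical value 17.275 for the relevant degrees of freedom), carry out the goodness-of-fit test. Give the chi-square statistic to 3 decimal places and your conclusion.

Expected count for each of the 12 categories: 480/12 = 40.
χ² = (37−40)²/40 + (44−40)²/40 + (43−40)²/40 + (37−40)²/40 + (33−40)²/40 + (44−40)²/40 + (42−40)²/40 + (38−40)²/40 + (37−40)²/40 + (48−40)²/40 + (36−40)²/40 + (41−40)²/40
   = 0.2250 + 0.4000 + 0.2250 + 0.2250 + 1.2250 + 0.4000 + 0.1000 + 0.1000 + 0.2250 + 1.6000 + 0.4000 + 0.0250
Sum = 5.150
df = 11. Since 5.150 < 17.275, we do not reject H₀.

5.150; do not reject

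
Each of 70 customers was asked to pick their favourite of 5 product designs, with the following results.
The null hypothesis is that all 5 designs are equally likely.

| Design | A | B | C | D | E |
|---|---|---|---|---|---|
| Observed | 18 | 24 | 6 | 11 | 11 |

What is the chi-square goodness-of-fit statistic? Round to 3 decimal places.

14.143

Expected count for each of the 5 categories: 70/5 = 14.
χ² = (18−14)²/14 + (24−14)²/14 + (6−14)²/14 + (11−14)²/14 + (11−14)²/14
   = 1.1429 + 7.1429 + 4.5714 + 0.6429 + 0.6429
Sum = 14.143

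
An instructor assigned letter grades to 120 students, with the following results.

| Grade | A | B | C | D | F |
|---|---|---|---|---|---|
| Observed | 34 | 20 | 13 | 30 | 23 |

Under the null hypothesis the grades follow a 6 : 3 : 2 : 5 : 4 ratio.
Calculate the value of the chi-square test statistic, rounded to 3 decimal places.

Ratio total = 20. Expected counts: 120×6/20 = 36, 120×3/20 = 18, 120×2/20 = 12, 120×5/20 = 30, 120×4/20 = 24.
cat         O        E   (O−E)²/E
A          34       36     0.1111
B          20       18     0.2222
C          13       12     0.0833
D          30       30     0.0000
F          23       24     0.0417
Sum = 0.458

0.458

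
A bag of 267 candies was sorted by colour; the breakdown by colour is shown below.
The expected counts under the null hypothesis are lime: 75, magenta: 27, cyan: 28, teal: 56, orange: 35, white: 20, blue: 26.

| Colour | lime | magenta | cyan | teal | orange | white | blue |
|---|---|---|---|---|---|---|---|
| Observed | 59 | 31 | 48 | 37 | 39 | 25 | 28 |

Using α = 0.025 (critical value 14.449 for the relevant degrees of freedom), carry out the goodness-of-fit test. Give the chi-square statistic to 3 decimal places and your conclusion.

cat          O        E   (O−E)²/E
lime        59       75     3.4133
magenta     31       27     0.5926
cyan        48       28    14.2857
teal        37       56     6.4464
orange      39       35     0.4571
white       25       20     1.2500
blue        28       26     0.1538
Sum = 26.599
df = 6. Since 26.599 > 14.449, we reject H₀.

26.599; reject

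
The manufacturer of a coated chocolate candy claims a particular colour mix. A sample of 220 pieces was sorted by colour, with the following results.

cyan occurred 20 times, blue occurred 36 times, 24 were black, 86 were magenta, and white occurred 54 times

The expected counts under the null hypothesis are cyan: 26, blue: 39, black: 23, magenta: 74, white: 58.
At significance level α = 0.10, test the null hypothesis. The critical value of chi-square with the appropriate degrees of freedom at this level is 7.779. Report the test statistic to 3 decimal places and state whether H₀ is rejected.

cat          O        E   (O−E)²/E
cyan        20       26     1.3846
blue        36       39     0.2308
black       24       23     0.0435
magenta     86       74     1.9459
white       54       58     0.2759
Sum = 3.881
df = 4. Since 3.881 < 7.779, we do not reject H₀.

3.881; do not reject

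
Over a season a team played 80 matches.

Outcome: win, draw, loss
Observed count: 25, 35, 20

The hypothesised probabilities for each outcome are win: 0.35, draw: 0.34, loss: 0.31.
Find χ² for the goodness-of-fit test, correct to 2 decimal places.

3.49

Expected counts E_i = n·p_i: 80×0.35 = 28, 80×0.34 = 27.2, 80×0.31 = 24.8.
χ² = (25−28)²/28 + (35−27.2)²/27.2 + (20−24.8)²/24.8
   = 0.321 + 2.237 + 0.929
Sum = 3.49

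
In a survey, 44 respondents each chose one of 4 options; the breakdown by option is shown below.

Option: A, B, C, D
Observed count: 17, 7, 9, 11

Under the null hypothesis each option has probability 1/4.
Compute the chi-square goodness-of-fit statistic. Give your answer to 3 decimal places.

5.091

Expected count for each of the 4 categories: 44/4 = 11.
χ² = (17−11)²/11 + (7−11)²/11 + (9−11)²/11 + (11−11)²/11
   = 3.2727 + 1.4545 + 0.3636 + 0.0000
Sum = 5.091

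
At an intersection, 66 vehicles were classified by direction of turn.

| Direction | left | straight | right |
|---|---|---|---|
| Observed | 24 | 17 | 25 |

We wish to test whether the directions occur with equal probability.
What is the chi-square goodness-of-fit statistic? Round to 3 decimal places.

1.727

Under H₀ each category has probability 1/3, so each expected count is 66/3 = 22.
cat           O        E   (O−E)²/E
left         24       22     0.1818
straight     17       22     1.1364
right        25       22     0.4091
Sum = 1.727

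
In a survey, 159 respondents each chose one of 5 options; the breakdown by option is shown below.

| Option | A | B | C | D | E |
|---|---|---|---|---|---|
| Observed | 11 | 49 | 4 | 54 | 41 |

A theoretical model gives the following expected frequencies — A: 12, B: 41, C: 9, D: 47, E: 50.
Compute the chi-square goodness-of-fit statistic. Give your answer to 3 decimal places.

χ² = (11−12)²/12 + (49−41)²/41 + (4−9)²/9 + (54−47)²/47 + (41−50)²/50
   = 0.0833 + 1.5610 + 2.7778 + 1.0426 + 1.6200
Sum = 7.085

7.085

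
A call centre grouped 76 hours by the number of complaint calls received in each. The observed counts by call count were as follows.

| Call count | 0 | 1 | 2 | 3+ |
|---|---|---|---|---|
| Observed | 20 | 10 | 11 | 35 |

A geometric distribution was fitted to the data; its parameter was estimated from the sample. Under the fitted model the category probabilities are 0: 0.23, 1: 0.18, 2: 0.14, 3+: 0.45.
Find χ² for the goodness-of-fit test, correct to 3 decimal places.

Expected counts E_i = n·p_i: 76×0.23 = 17.48, 76×0.18 = 13.68, 76×0.14 = 10.64, 76×0.45 = 34.2.
cat         O        E   (O−E)²/E
0          20    17.48     0.3633
1          10    13.68     0.9899
2          11    10.64     0.0122
3+         35     34.2     0.0187
Sum = 1.384

1.384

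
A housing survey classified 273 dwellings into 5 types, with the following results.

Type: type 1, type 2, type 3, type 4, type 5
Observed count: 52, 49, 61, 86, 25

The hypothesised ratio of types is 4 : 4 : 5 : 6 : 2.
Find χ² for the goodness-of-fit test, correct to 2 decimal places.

Ratio total = 21. Expected counts: 273×4/21 = 52, 273×4/21 = 52, 273×5/21 = 65, 273×6/21 = 78, 273×2/21 = 26.
type 1: (52 − 52)²/52 = 0/52 = 0.000
type 2: (49 − 52)²/52 = 9/52 = 0.173
type 3: (61 − 65)²/65 = 16/65 = 0.246
type 4: (86 − 78)²/78 = 64/78 = 0.821
type 5: (25 − 26)²/26 = 1/26 = 0.038
Sum = 1.28

1.28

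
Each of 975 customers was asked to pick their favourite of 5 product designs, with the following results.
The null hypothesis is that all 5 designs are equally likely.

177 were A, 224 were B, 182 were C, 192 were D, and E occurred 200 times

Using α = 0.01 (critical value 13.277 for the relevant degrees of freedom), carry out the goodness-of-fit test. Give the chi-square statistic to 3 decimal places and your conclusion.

7.015; do not reject

Expected count for each of the 5 categories: 975/5 = 195.
A: (177 − 195)²/195 = 324/195 = 1.6615
B: (224 − 195)²/195 = 841/195 = 4.3128
C: (182 − 195)²/195 = 169/195 = 0.8667
D: (192 − 195)²/195 = 9/195 = 0.0462
E: (200 − 195)²/195 = 25/195 = 0.1282
Sum = 7.015
df = 4. Since 7.015 < 13.277, we do not reject H₀.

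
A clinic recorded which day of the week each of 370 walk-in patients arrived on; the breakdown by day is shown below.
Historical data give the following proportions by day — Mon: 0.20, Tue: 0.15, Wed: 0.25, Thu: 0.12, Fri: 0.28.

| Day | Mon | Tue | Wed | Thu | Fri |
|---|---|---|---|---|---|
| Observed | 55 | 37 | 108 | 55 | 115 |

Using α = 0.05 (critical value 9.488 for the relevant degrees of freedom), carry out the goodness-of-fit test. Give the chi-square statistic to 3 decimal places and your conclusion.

Expected counts E_i = n·p_i: 370×0.20 = 74, 370×0.15 = 55.5, 370×0.25 = 92.5, 370×0.12 = 44.4, 370×0.28 = 103.6.
cat         O        E   (O−E)²/E
Mon        55       74     4.8784
Tue        37     55.5     6.1667
Wed       108     92.5     2.5973
Thu        55     44.4     2.5306
Fri       115    103.6     1.2544
Sum = 17.427
df = 4. Since 17.427 > 9.488, we reject H₀.

17.427; reject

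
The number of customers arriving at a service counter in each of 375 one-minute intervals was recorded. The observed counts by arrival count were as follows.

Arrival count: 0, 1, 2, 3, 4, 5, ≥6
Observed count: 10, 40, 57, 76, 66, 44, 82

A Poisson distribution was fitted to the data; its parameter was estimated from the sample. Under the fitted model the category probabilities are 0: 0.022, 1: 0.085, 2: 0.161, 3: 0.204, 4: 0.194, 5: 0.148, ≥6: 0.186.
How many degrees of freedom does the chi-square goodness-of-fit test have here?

There are k = 7 categories and 1 parameter estimated from the data, so df = 7 − 1 − 1 = 5.

5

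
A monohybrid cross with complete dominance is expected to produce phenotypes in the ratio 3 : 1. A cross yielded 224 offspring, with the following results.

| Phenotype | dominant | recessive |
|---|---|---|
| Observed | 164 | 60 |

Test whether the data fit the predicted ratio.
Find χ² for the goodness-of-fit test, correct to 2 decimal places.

0.38

Ratio total = 4. Expected counts: 224×3/4 = 168, 224×1/4 = 56.
cat            O        E   (O−E)²/E
dominant     164      168      0.095
recessive     60       56      0.286
Sum = 0.38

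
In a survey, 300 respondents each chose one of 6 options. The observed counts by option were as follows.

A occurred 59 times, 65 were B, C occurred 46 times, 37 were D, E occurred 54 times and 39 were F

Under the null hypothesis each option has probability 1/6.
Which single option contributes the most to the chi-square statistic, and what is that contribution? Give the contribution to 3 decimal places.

Expected count for each of the 6 categories: 300/6 = 50.
cat         O        E   (O−E)²/E
A          59       50     1.6200
B          65       50     4.5000
C          46       50     0.3200
D          37       50     3.3800
E          54       50     0.3200
F          39       50     2.4200
The largest term is for B: 4.500.

B, 4.500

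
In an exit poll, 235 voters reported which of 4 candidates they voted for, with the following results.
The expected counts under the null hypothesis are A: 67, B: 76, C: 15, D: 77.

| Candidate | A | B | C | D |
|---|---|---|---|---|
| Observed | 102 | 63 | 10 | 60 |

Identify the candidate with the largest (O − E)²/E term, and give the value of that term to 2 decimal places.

A, 18.28

A: (102 − 67)²/67 = 1225/67 = 18.284
B: (63 − 76)²/76 = 169/76 = 2.224
C: (10 − 15)²/15 = 25/15 = 1.667
D: (60 − 77)²/77 = 289/77 = 3.753
The largest term is for A: 18.28.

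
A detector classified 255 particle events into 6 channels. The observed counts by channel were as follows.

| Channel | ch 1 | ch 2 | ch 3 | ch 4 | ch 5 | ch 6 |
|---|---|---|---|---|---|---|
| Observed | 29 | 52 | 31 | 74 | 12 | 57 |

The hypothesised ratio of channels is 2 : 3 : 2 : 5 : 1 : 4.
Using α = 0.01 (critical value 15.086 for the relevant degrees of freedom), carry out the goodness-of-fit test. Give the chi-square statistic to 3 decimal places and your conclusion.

1.919; do not reject

Ratio total = 17. Expected counts: 255×2/17 = 30, 255×3/17 = 45, 255×2/17 = 30, 255×5/17 = 75, 255×1/17 = 15, 255×4/17 = 60.
χ² = (29−30)²/30 + (52−45)²/45 + (31−30)²/30 + (74−75)²/75 + (12−15)²/15 + (57−60)²/60
   = 0.0333 + 1.0889 + 0.0333 + 0.0133 + 0.6000 + 0.1500
Sum = 1.919
df = 5. Since 1.919 < 15.086, we do not reject H₀.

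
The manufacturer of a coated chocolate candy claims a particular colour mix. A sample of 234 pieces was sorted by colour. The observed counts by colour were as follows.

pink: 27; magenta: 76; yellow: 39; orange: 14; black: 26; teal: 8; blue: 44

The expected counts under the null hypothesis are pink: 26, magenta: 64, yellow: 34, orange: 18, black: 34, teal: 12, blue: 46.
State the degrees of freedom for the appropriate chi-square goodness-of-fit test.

There are k = 7 categories and no parameters were estimated from the data, so df = 7 − 1 = 6.

6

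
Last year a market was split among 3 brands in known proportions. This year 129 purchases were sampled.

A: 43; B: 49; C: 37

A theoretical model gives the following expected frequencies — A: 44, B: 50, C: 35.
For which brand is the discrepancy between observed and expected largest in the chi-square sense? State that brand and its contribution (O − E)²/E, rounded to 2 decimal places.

C, 0.11

cat         O        E   (O−E)²/E
A          43       44      0.023
B          49       50      0.020
C          37       35      0.114
The largest term is for C: 0.11.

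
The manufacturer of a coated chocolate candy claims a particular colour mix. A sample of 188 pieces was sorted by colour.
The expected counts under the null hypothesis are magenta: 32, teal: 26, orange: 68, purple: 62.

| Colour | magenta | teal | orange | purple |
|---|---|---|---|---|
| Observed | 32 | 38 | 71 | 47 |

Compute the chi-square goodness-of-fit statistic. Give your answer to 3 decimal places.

9.300

χ² = (32−32)²/32 + (38−26)²/26 + (71−68)²/68 + (47−62)²/62
   = 0.0000 + 5.5385 + 0.1324 + 3.6290
Sum = 9.300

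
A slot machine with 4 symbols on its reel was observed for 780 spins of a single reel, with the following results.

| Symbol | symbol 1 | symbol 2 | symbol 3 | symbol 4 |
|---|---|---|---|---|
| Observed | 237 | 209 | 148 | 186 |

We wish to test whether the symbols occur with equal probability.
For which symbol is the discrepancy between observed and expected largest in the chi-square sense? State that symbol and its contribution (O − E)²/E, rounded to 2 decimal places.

symbol 3, 11.33

Under H₀ each category has probability 1/4, so each expected count is 780/4 = 195.
cat           O        E   (O−E)²/E
symbol 1    237      195      9.046
symbol 2    209      195      1.005
symbol 3    148      195     11.328
symbol 4    186      195      0.415
The largest term is for symbol 3: 11.33.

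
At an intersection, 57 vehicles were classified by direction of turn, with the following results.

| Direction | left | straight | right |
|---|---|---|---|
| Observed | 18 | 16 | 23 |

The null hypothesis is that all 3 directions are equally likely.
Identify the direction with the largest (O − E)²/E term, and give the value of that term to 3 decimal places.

Expected count for each of the 3 categories: 57/3 = 19.
χ² = (18−19)²/19 + (16−19)²/19 + (23−19)²/19
   = 0.0526 + 0.4737 + 0.8421
The largest term is for right: 0.842.

right, 0.842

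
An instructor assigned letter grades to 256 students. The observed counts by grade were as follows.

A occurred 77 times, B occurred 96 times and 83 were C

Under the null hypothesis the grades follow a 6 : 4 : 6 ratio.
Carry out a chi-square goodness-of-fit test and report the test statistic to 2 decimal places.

Ratio total = 16. Expected counts: 256×6/16 = 96, 256×4/16 = 64, 256×6/16 = 96.
χ² = (77−96)²/96 + (96−64)²/64 + (83−96)²/96
   = 3.760 + 16.000 + 1.760
Sum = 21.52

21.52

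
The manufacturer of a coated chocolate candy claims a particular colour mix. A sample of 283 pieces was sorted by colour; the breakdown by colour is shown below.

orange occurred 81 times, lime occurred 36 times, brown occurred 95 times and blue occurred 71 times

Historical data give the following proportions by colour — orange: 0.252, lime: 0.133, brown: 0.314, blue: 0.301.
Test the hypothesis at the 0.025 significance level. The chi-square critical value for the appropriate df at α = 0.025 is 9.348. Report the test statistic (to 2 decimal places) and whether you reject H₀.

Expected counts E_i = n·p_i: 283×0.252 = 71.316, 283×0.133 = 37.639, 283×0.314 = 88.862, 283×0.301 = 85.183.
orange: (81 − 71.316)²/71.316 = 93.779856/71.316 = 1.315
lime: (36 − 37.639)²/37.639 = 2.686321/37.639 = 0.071
brown: (95 − 88.862)²/88.862 = 37.675044/88.862 = 0.424
blue: (71 − 85.183)²/85.183 = 201.157489/85.183 = 2.361
Sum = 4.17
df = 3. Since 4.17 < 9.348, we do not reject H₀.

4.17; do not reject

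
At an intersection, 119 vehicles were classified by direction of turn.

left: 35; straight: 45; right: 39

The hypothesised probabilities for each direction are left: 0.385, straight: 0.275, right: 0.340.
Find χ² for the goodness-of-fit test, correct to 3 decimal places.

Expected counts E_i = n·p_i: 119×0.385 = 45.815, 119×0.275 = 32.725, 119×0.340 = 40.46.
left: (35 − 45.815)²/45.815 = 116.964225/45.815 = 2.5530
straight: (45 − 32.725)²/32.725 = 150.675625/32.725 = 4.6043
right: (39 − 40.46)²/40.46 = 2.1316/40.46 = 0.0527
Sum = 7.210

7.210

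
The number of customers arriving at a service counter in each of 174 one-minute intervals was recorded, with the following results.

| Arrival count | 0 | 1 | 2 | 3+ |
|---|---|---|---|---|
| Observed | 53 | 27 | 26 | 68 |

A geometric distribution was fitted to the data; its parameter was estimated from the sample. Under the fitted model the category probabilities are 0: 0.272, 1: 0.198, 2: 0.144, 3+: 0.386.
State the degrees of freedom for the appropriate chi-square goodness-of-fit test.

There are k = 4 categories and 1 parameter estimated from the data, so df = 4 − 1 − 1 = 2.

2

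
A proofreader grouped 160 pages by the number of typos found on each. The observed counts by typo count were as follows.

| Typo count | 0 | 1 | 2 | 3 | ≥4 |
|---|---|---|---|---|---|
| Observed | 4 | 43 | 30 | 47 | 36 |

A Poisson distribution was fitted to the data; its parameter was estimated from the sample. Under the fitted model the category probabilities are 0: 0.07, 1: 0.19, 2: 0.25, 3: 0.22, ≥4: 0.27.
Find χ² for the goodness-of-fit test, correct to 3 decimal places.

Expected counts E_i = n·p_i: 160×0.07 = 11.2, 160×0.19 = 30.4, 160×0.25 = 40, 160×0.22 = 35.2, 160×0.27 = 43.2.
0: (4 − 11.2)²/11.2 = 51.84/11.2 = 4.6286
1: (43 − 30.4)²/30.4 = 158.76/30.4 = 5.2224
2: (30 − 40)²/40 = 100/40 = 2.5000
3: (47 − 35.2)²/35.2 = 139.24/35.2 = 3.9557
≥4: (36 − 43.2)²/43.2 = 51.84/43.2 = 1.2000
Sum = 17.507

17.507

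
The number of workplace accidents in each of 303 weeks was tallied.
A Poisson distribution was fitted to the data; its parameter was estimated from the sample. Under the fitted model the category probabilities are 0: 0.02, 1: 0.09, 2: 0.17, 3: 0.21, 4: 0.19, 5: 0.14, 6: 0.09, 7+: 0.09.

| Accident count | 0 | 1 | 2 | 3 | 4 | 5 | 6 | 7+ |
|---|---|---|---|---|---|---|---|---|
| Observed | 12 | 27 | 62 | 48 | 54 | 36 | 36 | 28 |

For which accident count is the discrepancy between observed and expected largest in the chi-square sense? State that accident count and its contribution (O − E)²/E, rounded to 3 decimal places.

0, 5.822

Expected counts E_i = n·p_i: 303×0.02 = 6.06, 303×0.09 = 27.27, 303×0.17 = 51.51, 303×0.21 = 63.63, 303×0.19 = 57.57, 303×0.14 = 42.42, 303×0.09 = 27.27, 303×0.09 = 27.27.
cat         O        E   (O−E)²/E
0          12     6.06     5.8224
1          27    27.27     0.0027
2          62    51.51     2.1363
3          48    63.63     3.8393
4          54    57.57     0.2214
5          36    42.42     0.9716
6          36    27.27     2.7948
7+         28    27.27     0.0195
The largest term is for 0: 5.822.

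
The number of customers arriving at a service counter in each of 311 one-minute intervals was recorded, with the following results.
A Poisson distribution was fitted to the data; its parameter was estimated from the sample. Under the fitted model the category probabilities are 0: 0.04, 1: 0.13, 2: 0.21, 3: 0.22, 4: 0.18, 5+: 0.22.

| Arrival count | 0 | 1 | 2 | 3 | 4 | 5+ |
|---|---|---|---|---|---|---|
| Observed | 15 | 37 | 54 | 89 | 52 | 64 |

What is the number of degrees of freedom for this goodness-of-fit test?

There are k = 6 categories and 1 parameter estimated from the data, so df = 6 − 1 − 1 = 4.

4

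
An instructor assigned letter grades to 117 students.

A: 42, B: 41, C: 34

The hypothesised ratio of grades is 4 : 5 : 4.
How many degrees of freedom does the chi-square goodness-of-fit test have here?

2

There are k = 3 categories and no parameters were estimated from the data, so df = 3 − 1 = 2.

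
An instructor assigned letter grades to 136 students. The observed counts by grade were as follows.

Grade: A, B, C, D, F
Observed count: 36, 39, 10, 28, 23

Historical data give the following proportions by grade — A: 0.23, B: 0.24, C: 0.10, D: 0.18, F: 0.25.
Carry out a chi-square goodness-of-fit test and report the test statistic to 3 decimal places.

Expected counts E_i = n·p_i: 136×0.23 = 31.28, 136×0.24 = 32.64, 136×0.10 = 13.6, 136×0.18 = 24.48, 136×0.25 = 34.
A: (36 − 31.28)²/31.28 = 22.2784/31.28 = 0.7122
B: (39 − 32.64)²/32.64 = 40.4496/32.64 = 1.2393
C: (10 − 13.6)²/13.6 = 12.96/13.6 = 0.9529
D: (28 − 24.48)²/24.48 = 12.3904/24.48 = 0.5061
F: (23 − 34)²/34 = 121/34 = 3.5588
Sum = 6.969

6.969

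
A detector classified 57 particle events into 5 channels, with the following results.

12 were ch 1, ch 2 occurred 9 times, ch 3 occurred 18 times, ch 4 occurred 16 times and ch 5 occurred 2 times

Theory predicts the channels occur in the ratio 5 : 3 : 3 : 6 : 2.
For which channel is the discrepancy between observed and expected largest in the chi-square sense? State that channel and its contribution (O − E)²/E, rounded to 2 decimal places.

ch 3, 9.00

Ratio total = 19. Expected counts: 57×5/19 = 15, 57×3/19 = 9, 57×3/19 = 9, 57×6/19 = 18, 57×2/19 = 6.
cat         O        E   (O−E)²/E
ch 1       12       15      0.600
ch 2        9        9      0.000
ch 3       18        9      9.000
ch 4       16       18      0.222
ch 5        2        6      2.667
The largest term is for ch 3: 9.00.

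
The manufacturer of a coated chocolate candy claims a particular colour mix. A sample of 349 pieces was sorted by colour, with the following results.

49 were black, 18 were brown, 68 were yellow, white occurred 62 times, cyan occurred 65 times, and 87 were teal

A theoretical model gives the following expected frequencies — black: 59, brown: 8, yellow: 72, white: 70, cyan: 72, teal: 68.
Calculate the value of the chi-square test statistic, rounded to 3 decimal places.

21.321

χ² = (49−59)²/59 + (18−8)²/8 + (68−72)²/72 + (62−70)²/70 + (65−72)²/72 + (87−68)²/68
   = 1.6949 + 12.5000 + 0.2222 + 0.9143 + 0.6806 + 5.3088
Sum = 21.321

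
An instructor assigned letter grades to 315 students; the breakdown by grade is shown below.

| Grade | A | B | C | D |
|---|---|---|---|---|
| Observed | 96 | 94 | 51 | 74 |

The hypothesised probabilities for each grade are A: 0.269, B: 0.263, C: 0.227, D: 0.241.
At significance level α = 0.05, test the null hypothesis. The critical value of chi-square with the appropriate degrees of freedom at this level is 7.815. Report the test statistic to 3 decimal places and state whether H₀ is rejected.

8.928; reject

Expected counts E_i = n·p_i: 315×0.269 = 84.735, 315×0.263 = 82.845, 315×0.227 = 71.505, 315×0.241 = 75.915.
χ² = (96−84.735)²/84.735 + (94−82.845)²/82.845 + (51−71.505)²/71.505 + (74−75.915)²/75.915
   = 1.4976 + 1.5020 + 5.8801 + 0.0483
Sum = 8.928
df = 3. Since 8.928 > 7.815, we reject H₀.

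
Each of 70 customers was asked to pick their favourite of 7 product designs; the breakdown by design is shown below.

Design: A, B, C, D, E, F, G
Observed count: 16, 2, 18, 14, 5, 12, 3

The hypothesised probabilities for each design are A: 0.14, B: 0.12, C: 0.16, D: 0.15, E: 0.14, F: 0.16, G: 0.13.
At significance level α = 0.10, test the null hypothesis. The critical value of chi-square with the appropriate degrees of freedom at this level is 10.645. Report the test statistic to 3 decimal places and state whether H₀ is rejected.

20.591; reject

Expected counts E_i = n·p_i: 70×0.14 = 9.8, 70×0.12 = 8.4, 70×0.16 = 11.2, 70×0.15 = 10.5, 70×0.14 = 9.8, 70×0.16 = 11.2, 70×0.13 = 9.1.
cat         O        E   (O−E)²/E
A          16      9.8     3.9224
B           2      8.4     4.8762
C          18     11.2     4.1286
D          14     10.5     1.1667
E           5      9.8     2.3510
F          12     11.2     0.0571
G           3      9.1     4.0890
Sum = 20.591
df = 6. Since 20.591 > 10.645, we reject H₀.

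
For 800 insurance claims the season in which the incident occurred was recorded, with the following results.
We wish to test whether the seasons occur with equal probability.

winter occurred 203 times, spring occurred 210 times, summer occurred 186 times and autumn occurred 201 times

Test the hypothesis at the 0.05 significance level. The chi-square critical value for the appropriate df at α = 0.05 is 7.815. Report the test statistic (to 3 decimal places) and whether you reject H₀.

1.530; do not reject

Expected count for each of the 4 categories: 800/4 = 200.
χ² = (203−200)²/200 + (210−200)²/200 + (186−200)²/200 + (201−200)²/200
   = 0.0450 + 0.5000 + 0.9800 + 0.0050
Sum = 1.530
df = 3. Since 1.530 < 7.815, we do not reject H₀.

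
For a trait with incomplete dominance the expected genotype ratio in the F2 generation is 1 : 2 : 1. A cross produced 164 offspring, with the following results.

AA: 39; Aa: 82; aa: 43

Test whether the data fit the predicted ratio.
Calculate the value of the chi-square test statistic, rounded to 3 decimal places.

Ratio total = 4. Expected counts: 164×1/4 = 41, 164×2/4 = 82, 164×1/4 = 41.
cat         O        E   (O−E)²/E
AA         39       41     0.0976
Aa         82       82     0.0000
aa         43       41     0.0976
Sum = 0.195

0.195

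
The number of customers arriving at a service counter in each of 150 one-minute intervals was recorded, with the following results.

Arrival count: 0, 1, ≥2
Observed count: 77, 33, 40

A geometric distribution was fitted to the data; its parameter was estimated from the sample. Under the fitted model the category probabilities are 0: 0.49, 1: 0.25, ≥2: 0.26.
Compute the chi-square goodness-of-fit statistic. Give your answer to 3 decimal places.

Expected counts E_i = n·p_i: 150×0.49 = 73.5, 150×0.25 = 37.5, 150×0.26 = 39.
χ² = (77−73.5)²/73.5 + (33−37.5)²/37.5 + (40−39)²/39
   = 0.1667 + 0.5400 + 0.0256
Sum = 0.732

0.732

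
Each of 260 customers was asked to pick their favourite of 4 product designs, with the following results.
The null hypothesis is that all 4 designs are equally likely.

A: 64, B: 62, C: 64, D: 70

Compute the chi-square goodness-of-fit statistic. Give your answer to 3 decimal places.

Under H₀ each category has probability 1/4, so each expected count is 260/4 = 65.
cat         O        E   (O−E)²/E
A          64       65     0.0154
B          62       65     0.1385
C          64       65     0.0154
D          70       65     0.3846
Sum = 0.554

0.554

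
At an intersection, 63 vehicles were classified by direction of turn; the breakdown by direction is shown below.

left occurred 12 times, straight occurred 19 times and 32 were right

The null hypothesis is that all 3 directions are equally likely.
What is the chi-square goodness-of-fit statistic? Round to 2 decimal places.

Expected count for each of the 3 categories: 63/3 = 21.
cat           O        E   (O−E)²/E
left         12       21      3.857
straight     19       21      0.190
right        32       21      5.762
Sum = 9.81

9.81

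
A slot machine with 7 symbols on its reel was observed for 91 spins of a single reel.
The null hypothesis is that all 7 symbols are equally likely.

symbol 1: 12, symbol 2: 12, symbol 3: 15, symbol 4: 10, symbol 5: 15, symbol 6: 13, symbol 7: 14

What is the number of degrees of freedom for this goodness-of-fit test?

There are k = 7 categories and no parameters were estimated from the data, so df = 7 − 1 = 6.

6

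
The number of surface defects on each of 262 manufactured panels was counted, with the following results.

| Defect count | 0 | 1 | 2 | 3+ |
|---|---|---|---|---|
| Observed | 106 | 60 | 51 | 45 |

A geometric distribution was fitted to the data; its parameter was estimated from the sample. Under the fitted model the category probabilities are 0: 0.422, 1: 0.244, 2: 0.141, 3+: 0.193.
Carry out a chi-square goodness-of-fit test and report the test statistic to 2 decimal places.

Expected counts E_i = n·p_i: 262×0.422 = 110.564, 262×0.244 = 63.928, 262×0.141 = 36.942, 262×0.193 = 50.566.
cat         O        E   (O−E)²/E
0         106  110.564      0.188
1          60   63.928      0.241
2          51   36.942      5.350
3+         45   50.566      0.613
Sum = 6.39

6.39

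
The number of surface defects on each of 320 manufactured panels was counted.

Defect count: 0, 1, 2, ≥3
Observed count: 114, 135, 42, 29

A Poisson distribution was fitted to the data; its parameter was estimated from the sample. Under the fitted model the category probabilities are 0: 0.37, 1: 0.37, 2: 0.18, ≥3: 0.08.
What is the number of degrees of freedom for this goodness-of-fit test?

2

There are k = 4 categories and 1 parameter estimated from the data, so df = 4 − 1 − 1 = 2.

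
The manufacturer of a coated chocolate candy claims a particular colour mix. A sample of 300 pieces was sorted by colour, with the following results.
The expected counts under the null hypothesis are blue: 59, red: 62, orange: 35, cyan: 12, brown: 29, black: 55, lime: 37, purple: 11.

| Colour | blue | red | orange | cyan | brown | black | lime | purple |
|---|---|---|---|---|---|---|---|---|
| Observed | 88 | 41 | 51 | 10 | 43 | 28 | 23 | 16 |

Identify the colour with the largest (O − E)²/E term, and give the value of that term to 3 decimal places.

χ² = (88−59)²/59 + (41−62)²/62 + (51−35)²/35 + (10−12)²/12 + (43−29)²/29 + (28−55)²/55 + (23−37)²/37 + (16−11)²/11
   = 14.2542 + 7.1129 + 7.3143 + 0.3333 + 6.7586 + 13.2545 + 5.2973 + 2.2727
The largest term is for blue: 14.254.

blue, 14.254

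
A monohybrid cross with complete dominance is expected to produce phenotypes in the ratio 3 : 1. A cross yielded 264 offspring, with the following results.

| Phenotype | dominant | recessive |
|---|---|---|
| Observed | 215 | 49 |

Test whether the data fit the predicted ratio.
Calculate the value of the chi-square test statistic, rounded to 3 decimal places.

5.838

Ratio total = 4. Expected counts: 264×3/4 = 198, 264×1/4 = 66.
χ² = (215−198)²/198 + (49−66)²/66
   = 1.4596 + 4.3788
Sum = 5.838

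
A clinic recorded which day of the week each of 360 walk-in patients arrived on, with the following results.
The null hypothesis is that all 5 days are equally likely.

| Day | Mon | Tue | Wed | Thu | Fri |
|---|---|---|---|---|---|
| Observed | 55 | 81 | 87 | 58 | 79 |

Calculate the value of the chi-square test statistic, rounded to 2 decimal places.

11.67

Expected count for each of the 5 categories: 360/5 = 72.
cat         O        E   (O−E)²/E
Mon        55       72      4.014
Tue        81       72      1.125
Wed        87       72      3.125
Thu        58       72      2.722
Fri        79       72      0.681
Sum = 11.67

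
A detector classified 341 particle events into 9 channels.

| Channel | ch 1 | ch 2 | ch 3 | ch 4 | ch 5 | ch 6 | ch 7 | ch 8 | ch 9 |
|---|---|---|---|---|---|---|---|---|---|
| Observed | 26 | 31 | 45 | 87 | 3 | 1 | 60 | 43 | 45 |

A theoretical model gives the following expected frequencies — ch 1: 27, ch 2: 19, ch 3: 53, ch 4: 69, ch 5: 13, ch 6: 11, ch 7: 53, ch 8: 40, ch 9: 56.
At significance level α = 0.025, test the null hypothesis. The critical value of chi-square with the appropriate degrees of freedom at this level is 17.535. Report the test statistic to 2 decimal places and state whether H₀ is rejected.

χ² = (26−27)²/27 + (31−19)²/19 + (45−53)²/53 + (87−69)²/69 + (3−13)²/13 + (1−11)²/11 + (60−53)²/53 + (43−40)²/40 + (45−56)²/56
   = 0.037 + 7.579 + 1.208 + 4.696 + 7.692 + 9.091 + 0.925 + 0.225 + 2.161
Sum = 33.61
df = 8. Since 33.61 > 17.535, we reject H₀.

33.61; reject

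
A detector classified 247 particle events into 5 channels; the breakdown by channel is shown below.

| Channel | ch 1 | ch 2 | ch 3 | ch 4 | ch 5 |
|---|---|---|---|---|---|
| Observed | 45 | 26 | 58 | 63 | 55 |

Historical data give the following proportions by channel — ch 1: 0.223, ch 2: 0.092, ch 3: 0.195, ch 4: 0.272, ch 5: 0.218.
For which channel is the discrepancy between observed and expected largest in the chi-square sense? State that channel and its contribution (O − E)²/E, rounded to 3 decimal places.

ch 3, 2.008

Expected counts E_i = n·p_i: 247×0.223 = 55.081, 247×0.092 = 22.724, 247×0.195 = 48.165, 247×0.272 = 67.184, 247×0.218 = 53.846.
χ² = (45−55.081)²/55.081 + (26−22.724)²/22.724 + (58−48.165)²/48.165 + (63−67.184)²/67.184 + (55−53.846)²/53.846
   = 1.8450 + 0.4723 + 2.0082 + 0.2606 + 0.0247
The largest term is for ch 3: 2.008.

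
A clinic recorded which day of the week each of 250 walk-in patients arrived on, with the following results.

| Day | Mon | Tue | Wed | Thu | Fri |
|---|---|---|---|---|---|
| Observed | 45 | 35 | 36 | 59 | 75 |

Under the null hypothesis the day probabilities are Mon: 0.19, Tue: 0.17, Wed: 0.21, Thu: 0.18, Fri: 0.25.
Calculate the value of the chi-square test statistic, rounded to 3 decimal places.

13.496

Expected counts E_i = n·p_i: 250×0.19 = 47.5, 250×0.17 = 42.5, 250×0.21 = 52.5, 250×0.18 = 45, 250×0.25 = 62.5.
cat         O        E   (O−E)²/E
Mon        45     47.5     0.1316
Tue        35     42.5     1.3235
Wed        36     52.5     5.1857
Thu        59       45     4.3556
Fri        75     62.5     2.5000
Sum = 13.496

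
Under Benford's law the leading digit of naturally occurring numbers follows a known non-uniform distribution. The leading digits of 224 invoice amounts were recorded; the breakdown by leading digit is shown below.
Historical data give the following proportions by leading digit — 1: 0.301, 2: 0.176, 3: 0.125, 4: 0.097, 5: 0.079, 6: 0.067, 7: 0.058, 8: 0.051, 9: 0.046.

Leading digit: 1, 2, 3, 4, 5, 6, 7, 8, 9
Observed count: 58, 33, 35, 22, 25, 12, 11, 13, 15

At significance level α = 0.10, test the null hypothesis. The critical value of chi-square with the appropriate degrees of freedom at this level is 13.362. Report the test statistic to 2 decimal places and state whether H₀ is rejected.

10.40; do not reject

Expected counts E_i = n·p_i: 224×0.301 = 67.424, 224×0.176 = 39.424, 224×0.125 = 28, 224×0.097 = 21.728, 224×0.079 = 17.696, 224×0.067 = 15.008, 224×0.058 = 12.992, 224×0.051 = 11.424, 224×0.046 = 10.304.
χ² = (58−67.424)²/67.424 + (33−39.424)²/39.424 + (35−28)²/28 + (22−21.728)²/21.728 + (25−17.696)²/17.696 + (12−15.008)²/15.008 + (11−12.992)²/12.992 + (13−11.424)²/11.424 + (15−10.304)²/10.304
   = 1.317 + 1.047 + 1.750 + 0.003 + 3.015 + 0.603 + 0.305 + 0.217 + 2.140
Sum = 10.40
df = 8. Since 10.40 < 13.362, we do not reject H₀.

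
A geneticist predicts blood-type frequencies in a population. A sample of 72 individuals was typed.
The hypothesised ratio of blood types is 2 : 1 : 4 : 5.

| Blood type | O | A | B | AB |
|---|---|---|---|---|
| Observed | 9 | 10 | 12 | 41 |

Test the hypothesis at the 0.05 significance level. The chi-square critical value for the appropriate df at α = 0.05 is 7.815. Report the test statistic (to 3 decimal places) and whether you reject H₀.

Ratio total = 12. Expected counts: 72×2/12 = 12, 72×1/12 = 6, 72×4/12 = 24, 72×5/12 = 30.
χ² = (9−12)²/12 + (10−6)²/6 + (12−24)²/24 + (41−30)²/30
   = 0.7500 + 2.6667 + 6.0000 + 4.0333
Sum = 13.450
df = 3. Since 13.450 > 7.815, we reject H₀.

13.450; reject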